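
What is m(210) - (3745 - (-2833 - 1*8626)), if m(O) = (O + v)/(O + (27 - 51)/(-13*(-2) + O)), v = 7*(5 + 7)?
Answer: -31378165/2064 ≈ -15203.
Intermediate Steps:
v = 84 (v = 7*12 = 84)
m(O) = (84 + O)/(O - 24/(26 + O)) (m(O) = (O + 84)/(O + (27 - 51)/(-13*(-2) + O)) = (84 + O)/(O - 24/(26 + O)))
m(210) - (3745 - (-2833 - 1*8626)) = (2184 + 210² + 110*210)/(-24 + 210² + 26*210) - (3745 - (-2833 - 1*8626)) = (2184 + 44100 + 23100)/(-24 + 44100 + 5460) - (3745 - (-2833 - 8626)) = 69384/49536 - (3745 - 1*(-11459)) = (1/49536)*69384 - (3745 + 11459) = 2891/2064 - 1*15204 = 2891/2064 - 15204 = -31378165/2064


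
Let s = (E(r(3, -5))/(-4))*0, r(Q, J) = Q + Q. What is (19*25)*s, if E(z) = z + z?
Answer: 0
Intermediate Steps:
r(Q, J) = 2*Q
E(z) = 2*z
s = 0 (s = ((2*(2*3))/(-4))*0 = ((2*6)*(-¼))*0 = (12*(-¼))*0 = -3*0 = 0)
(19*25)*s = (19*25)*0 = 475*0 = 0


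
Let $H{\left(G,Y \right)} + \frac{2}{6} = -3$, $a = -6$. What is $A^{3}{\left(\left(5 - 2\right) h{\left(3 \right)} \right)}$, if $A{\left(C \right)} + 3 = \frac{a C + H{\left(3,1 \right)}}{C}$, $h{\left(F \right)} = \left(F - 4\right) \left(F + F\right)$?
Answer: $- \frac{13481272}{19683} \approx -684.92$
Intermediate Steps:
$h{\left(F \right)} = 2 F \left(-4 + F\right)$ ($h{\left(F \right)} = \left(-4 + F\right) 2 F = 2 F \left(-4 + F\right)$)
$H{\left(G,Y \right)} = - \frac{10}{3}$ ($H{\left(G,Y \right)} = - \frac{1}{3} - 3 = - \frac{10}{3}$)
$A{\left(C \right)} = -3 + \frac{- \frac{10}{3} - 6 C}{C}$ ($A{\left(C \right)} = -3 + \frac{- 6 C - \frac{10}{3}}{C} = -3 + \frac{- \frac{10}{3} - 6 C}{C}$)
$A^{3}{\left(\left(5 - 2\right) h{\left(3 \right)} \right)} = \left(-9 - \frac{10}{3 \left(5 - 2\right) 2 \cdot 3 \left(-4 + 3\right)}\right)^{3} = \left(-9 - \frac{10}{3 \cdot 3 \cdot 2 \cdot 3 \left(-1\right)}\right)^{3} = \left(-9 - \frac{10}{3 \cdot 3 \left(-6\right)}\right)^{3} = \left(-9 - \frac{10}{3 \left(-18\right)}\right)^{3} = \left(-9 - - \frac{5}{27}\right)^{3} = \left(-9 + \frac{5}{27}\right)^{3} = \left(- \frac{238}{27}\right)^{3} = - \frac{13481272}{19683}$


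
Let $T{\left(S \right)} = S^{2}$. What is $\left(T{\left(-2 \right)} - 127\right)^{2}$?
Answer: $15129$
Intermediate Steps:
$\left(T{\left(-2 \right)} - 127\right)^{2} = \left(\left(-2\right)^{2} - 127\right)^{2} = \left(4 - 127\right)^{2} = \left(-123\right)^{2} = 15129$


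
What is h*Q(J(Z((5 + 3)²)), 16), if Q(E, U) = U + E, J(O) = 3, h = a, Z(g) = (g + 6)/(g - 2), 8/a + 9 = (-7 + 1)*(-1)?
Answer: -152/3 ≈ -50.667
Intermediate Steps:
a = -8/3 (a = 8/(-9 + (-7 + 1)*(-1)) = 8/(-9 - 6*(-1)) = 8/(-9 + 6) = 8/(-3) = 8*(-⅓) = -8/3 ≈ -2.6667)
Z(g) = (6 + g)/(-2 + g)
h = -8/3 ≈ -2.6667
Q(E, U) = E + U
h*Q(J(Z((5 + 3)²)), 16) = -8*(3 + 16)/3 = -8/3*19 = -152/3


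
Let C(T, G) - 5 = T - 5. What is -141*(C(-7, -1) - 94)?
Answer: 14241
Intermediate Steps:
C(T, G) = T (C(T, G) = 5 + (T - 5) = 5 + (-5 + T) = T)
-141*(C(-7, -1) - 94) = -141*(-7 - 94) = -141*(-101) = 14241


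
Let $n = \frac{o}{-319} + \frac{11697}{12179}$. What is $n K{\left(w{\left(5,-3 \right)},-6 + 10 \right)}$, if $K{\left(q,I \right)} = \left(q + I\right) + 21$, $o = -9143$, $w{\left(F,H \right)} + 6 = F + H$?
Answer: $\frac{2416762740}{3885101} \approx 622.06$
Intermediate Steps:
$w{\left(F,H \right)} = -6 + F + H$ ($w{\left(F,H \right)} = -6 + \left(F + H\right) = -6 + F + H$)
$K{\left(q,I \right)} = 21 + I + q$ ($K{\left(q,I \right)} = \left(I + q\right) + 21 = 21 + I + q$)
$n = \frac{115083940}{3885101}$ ($n = - \frac{9143}{-319} + \frac{11697}{12179} = \left(-9143\right) \left(- \frac{1}{319}\right) + 11697 \cdot \frac{1}{12179} = \frac{9143}{319} + \frac{11697}{12179} = \frac{115083940}{3885101} \approx 29.622$)
$n K{\left(w{\left(5,-3 \right)},-6 + 10 \right)} = \frac{115083940 \left(21 + \left(-6 + 10\right) - 4\right)}{3885101} = \frac{115083940 \left(21 + 4 - 4\right)}{3885101} = \frac{115083940}{3885101} \cdot 21 = \frac{2416762740}{3885101}$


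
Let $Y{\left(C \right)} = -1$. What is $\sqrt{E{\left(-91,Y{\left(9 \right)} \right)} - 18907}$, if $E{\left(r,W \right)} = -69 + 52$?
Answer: $2 i \sqrt{4731} \approx 137.56 i$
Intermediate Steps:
$E{\left(r,W \right)} = -17$
$\sqrt{E{\left(-91,Y{\left(9 \right)} \right)} - 18907} = \sqrt{-17 - 18907} = \sqrt{-18924} = 2 i \sqrt{4731}$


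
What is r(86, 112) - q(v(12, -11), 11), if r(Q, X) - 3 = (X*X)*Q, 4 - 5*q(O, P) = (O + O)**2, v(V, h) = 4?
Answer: 1078799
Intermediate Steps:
q(O, P) = 4/5 - 4*O**2/5 (q(O, P) = 4/5 - (O + O)**2/5 = 4/5 - 4*O**2/5)
r(Q, X) = 3 + Q*X**2 (r(Q, X) = 3 + (X*X)*Q = 3 + X**2*Q = 3 + Q*X**2)
r(86, 112) - q(v(12, -11), 11) = (3 + 86*112**2) - (4/5 - 4/5*4**2) = (3 + 86*12544) - (4/5 - 4/5*16) = (3 + 1078784) - (4/5 - 64/5) = 1078787 - 1*(-12) = 1078787 + 12 = 1078799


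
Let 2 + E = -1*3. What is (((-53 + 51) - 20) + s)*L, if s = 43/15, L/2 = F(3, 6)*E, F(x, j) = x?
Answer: 574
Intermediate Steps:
E = -5 (E = -2 - 1*3 = -2 - 3 = -5)
L = -30 (L = 2*(3*(-5)) = 2*(-15) = -30)
s = 43/15 (s = 43*(1/15) = 43/15 ≈ 2.8667)
(((-53 + 51) - 20) + s)*L = (((-53 + 51) - 20) + 43/15)*(-30) = ((-2 - 20) + 43/15)*(-30) = (-22 + 43/15)*(-30) = -287/15*(-30) = 574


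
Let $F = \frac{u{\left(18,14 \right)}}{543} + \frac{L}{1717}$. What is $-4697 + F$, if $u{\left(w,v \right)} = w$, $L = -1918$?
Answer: $- \frac{1460056425}{310777} \approx -4698.1$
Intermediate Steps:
$F = - \frac{336856}{310777}$ ($F = \frac{18}{543} - \frac{1918}{1717} = 18 \cdot \frac{1}{543} - \frac{1918}{1717} = \frac{6}{181} - \frac{1918}{1717} = - \frac{336856}{310777} \approx -1.0839$)
$-4697 + F = -4697 - \frac{336856}{310777} = - \frac{1460056425}{310777}$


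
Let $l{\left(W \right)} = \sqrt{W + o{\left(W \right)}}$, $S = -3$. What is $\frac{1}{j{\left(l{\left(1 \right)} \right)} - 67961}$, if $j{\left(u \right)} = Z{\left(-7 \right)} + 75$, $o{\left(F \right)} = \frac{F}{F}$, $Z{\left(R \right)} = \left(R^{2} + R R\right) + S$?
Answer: $- \frac{1}{67791} \approx -1.4751 \cdot 10^{-5}$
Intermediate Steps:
$Z{\left(R \right)} = -3 + 2 R^{2}$ ($Z{\left(R \right)} = \left(R^{2} + R R\right) - 3 = \left(R^{2} + R^{2}\right) - 3 = 2 R^{2} - 3 = -3 + 2 R^{2}$)
$o{\left(F \right)} = 1$
$l{\left(W \right)} = \sqrt{1 + W}$ ($l{\left(W \right)} = \sqrt{W + 1} = \sqrt{1 + W}$)
$j{\left(u \right)} = 170$ ($j{\left(u \right)} = \left(-3 + 2 \left(-7\right)^{2}\right) + 75 = \left(-3 + 2 \cdot 49\right) + 75 = \left(-3 + 98\right) + 75 = 95 + 75 = 170$)
$\frac{1}{j{\left(l{\left(1 \right)} \right)} - 67961} = \frac{1}{170 - 67961} = \frac{1}{-67791} = - \frac{1}{67791}$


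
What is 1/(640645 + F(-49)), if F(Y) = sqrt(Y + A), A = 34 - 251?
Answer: 640645/410426016291 - I*sqrt(266)/410426016291 ≈ 1.5609e-6 - 3.9738e-11*I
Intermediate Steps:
A = -217
F(Y) = sqrt(-217 + Y) (F(Y) = sqrt(Y - 217) = sqrt(-217 + Y))
1/(640645 + F(-49)) = 1/(640645 + sqrt(-217 - 49)) = 1/(640645 + sqrt(-266)) = 1/(640645 + I*sqrt(266))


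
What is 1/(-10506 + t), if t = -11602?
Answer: -1/22108 ≈ -4.5232e-5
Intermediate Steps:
1/(-10506 + t) = 1/(-10506 - 11602) = 1/(-22108) = -1/22108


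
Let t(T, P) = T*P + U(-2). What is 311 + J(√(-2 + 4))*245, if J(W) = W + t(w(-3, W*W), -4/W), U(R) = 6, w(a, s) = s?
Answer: 1781 - 735*√2 ≈ 741.55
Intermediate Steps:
t(T, P) = 6 + P*T (t(T, P) = T*P + 6 = P*T + 6 = 6 + P*T)
J(W) = 6 - 3*W (J(W) = W + (6 + (-4/W)*(W*W)) = W + (6 + (-4/W)*W²) = W + (6 - 4*W) = 6 - 3*W)
311 + J(√(-2 + 4))*245 = 311 + (6 - 3*√(-2 + 4))*245 = 311 + (6 - 3*√2)*245 = 311 + (1470 - 735*√2) = 1781 - 735*√2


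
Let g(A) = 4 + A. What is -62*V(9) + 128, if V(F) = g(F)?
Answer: -678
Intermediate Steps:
V(F) = 4 + F
-62*V(9) + 128 = -62*(4 + 9) + 128 = -62*13 + 128 = -806 + 128 = -678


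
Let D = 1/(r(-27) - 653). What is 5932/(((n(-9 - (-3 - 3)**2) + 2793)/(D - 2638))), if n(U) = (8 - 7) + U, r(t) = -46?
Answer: -10938388516/1921551 ≈ -5692.5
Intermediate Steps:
D = -1/699 (D = 1/(-46 - 653) = 1/(-699) = -1/699 ≈ -0.0014306)
n(U) = 1 + U
5932/(((n(-9 - (-3 - 3)**2) + 2793)/(D - 2638))) = 5932/((((1 + (-9 - (-3 - 3)**2)) + 2793)/(-1/699 - 2638))) = 5932/((((1 + (-9 - 1*(-6)**2)) + 2793)/(-1843963/699))) = 5932/((((1 + (-9 - 1*36)) + 2793)*(-699/1843963))) = 5932/((((1 + (-9 - 36)) + 2793)*(-699/1843963))) = 5932/((((1 - 45) + 2793)*(-699/1843963))) = 5932/(((-44 + 2793)*(-699/1843963))) = 5932/((2749*(-699/1843963))) = 5932/(-1921551/1843963) = 5932*(-1843963/1921551) = -10938388516/1921551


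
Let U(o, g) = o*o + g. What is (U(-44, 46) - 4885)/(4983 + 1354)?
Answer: -2903/6337 ≈ -0.45810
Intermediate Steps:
U(o, g) = g + o² (U(o, g) = o² + g = g + o²)
(U(-44, 46) - 4885)/(4983 + 1354) = ((46 + (-44)²) - 4885)/(4983 + 1354) = ((46 + 1936) - 4885)/6337 = (1982 - 4885)*(1/6337) = -2903*1/6337 = -2903/6337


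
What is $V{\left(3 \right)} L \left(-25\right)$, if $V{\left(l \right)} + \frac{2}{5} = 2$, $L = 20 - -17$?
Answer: $-1480$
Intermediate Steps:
$L = 37$ ($L = 20 + 17 = 37$)
$V{\left(l \right)} = \frac{8}{5}$ ($V{\left(l \right)} = - \frac{2}{5} + 2 = \frac{8}{5}$)
$V{\left(3 \right)} L \left(-25\right) = \frac{8}{5} \cdot 37 \left(-25\right) = \frac{296}{5} \left(-25\right) = -1480$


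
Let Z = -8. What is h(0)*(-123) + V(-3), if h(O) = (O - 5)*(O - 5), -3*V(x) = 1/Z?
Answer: -73799/24 ≈ -3075.0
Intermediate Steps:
V(x) = 1/24 (V(x) = -⅓/(-8) = -⅓*(-⅛) = 1/24)
h(O) = (-5 + O)² (h(O) = (-5 + O)*(-5 + O) = (-5 + O)²)
h(0)*(-123) + V(-3) = (-5 + 0)²*(-123) + 1/24 = (-5)²*(-123) + 1/24 = 25*(-123) + 1/24 = -3075 + 1/24 = -73799/24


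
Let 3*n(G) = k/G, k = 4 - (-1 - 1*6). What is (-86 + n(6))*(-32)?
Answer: 24592/9 ≈ 2732.4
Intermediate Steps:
k = 11 (k = 4 - (-1 - 6) = 4 - 1*(-7) = 4 + 7 = 11)
n(G) = 11/(3*G) (n(G) = (11/G)/3 = 11/(3*G))
(-86 + n(6))*(-32) = (-86 + (11/3)/6)*(-32) = (-86 + (11/3)*(⅙))*(-32) = (-86 + 11/18)*(-32) = -1537/18*(-32) = 24592/9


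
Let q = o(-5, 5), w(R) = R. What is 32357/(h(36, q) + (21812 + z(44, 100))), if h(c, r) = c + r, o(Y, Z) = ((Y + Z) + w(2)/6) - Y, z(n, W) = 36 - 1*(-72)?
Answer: 7467/5068 ≈ 1.4734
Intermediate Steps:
z(n, W) = 108 (z(n, W) = 36 + 72 = 108)
o(Y, Z) = ⅓ + Z (o(Y, Z) = ((Y + Z) + 2/6) - Y = ((Y + Z) + 2*(⅙)) - Y = ((Y + Z) + ⅓) - Y = (⅓ + Y + Z) - Y = ⅓ + Z)
q = 16/3 (q = ⅓ + 5 = 16/3 ≈ 5.3333)
32357/(h(36, q) + (21812 + z(44, 100))) = 32357/((36 + 16/3) + (21812 + 108)) = 32357/(124/3 + 21920) = 32357/(65884/3) = 32357*(3/65884) = 7467/5068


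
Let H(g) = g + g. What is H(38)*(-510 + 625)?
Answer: 8740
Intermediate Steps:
H(g) = 2*g
H(38)*(-510 + 625) = (2*38)*(-510 + 625) = 76*115 = 8740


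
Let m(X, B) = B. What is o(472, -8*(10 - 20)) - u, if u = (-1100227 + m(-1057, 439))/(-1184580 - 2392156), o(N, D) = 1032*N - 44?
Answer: 435520984093/894184 ≈ 4.8706e+5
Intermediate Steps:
o(N, D) = -44 + 1032*N
u = 274947/894184 (u = (-1100227 + 439)/(-1184580 - 2392156) = -1099788/(-3576736) = -1099788*(-1/3576736) = 274947/894184 ≈ 0.30748)
o(472, -8*(10 - 20)) - u = (-44 + 1032*472) - 1*274947/894184 = (-44 + 487104) - 274947/894184 = 487060 - 274947/894184 = 435520984093/894184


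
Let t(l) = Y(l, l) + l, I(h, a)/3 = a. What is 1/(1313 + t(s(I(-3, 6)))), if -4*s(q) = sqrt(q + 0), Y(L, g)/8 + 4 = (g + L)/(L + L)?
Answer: 10312/13292159 + 6*sqrt(2)/13292159 ≈ 0.00077643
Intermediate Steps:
Y(L, g) = -32 + 4*(L + g)/L (Y(L, g) = -32 + 8*((g + L)/(L + L)) = -32 + 8*((L + g)/((2*L))) = -32 + 8*((L + g)*(1/(2*L))) = -32 + 8*((L + g)/(2*L)) = -32 + 4*(L + g)/L)
I(h, a) = 3*a
s(q) = -sqrt(q)/4 (s(q) = -sqrt(q + 0)/4 = -sqrt(q)/4)
t(l) = -24 + l (t(l) = (-28 + 4*l/l) + l = (-28 + 4) + l = -24 + l)
1/(1313 + t(s(I(-3, 6)))) = 1/(1313 + (-24 - 3*sqrt(2)/4)) = 1/(1289 - 3*sqrt(2)/4)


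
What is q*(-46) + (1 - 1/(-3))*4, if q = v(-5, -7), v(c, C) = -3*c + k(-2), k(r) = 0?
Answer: -2054/3 ≈ -684.67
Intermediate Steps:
v(c, C) = -3*c (v(c, C) = -3*c + 0 = -3*c)
q = 15 (q = -3*(-5) = 15)
q*(-46) + (1 - 1/(-3))*4 = 15*(-46) + (1 - 1/(-3))*4 = -690 + (1 - 1*(-1/3))*4 = -690 + (1 + 1/3)*4 = -690 + (4/3)*4 = -690 + 16/3 = -2054/3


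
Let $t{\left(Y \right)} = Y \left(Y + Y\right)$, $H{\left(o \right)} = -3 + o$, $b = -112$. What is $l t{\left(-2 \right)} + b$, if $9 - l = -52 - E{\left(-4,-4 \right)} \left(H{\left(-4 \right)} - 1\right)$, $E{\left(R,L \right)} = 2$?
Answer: $248$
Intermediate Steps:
$t{\left(Y \right)} = 2 Y^{2}$ ($t{\left(Y \right)} = Y 2 Y = 2 Y^{2}$)
$l = 45$ ($l = 9 - \left(-52 - 2 \left(\left(-3 - 4\right) - 1\right)\right) = 9 - \left(-52 - 2 \left(-7 - 1\right)\right) = 9 - \left(-52 - 2 \left(-8\right)\right) = 9 - \left(-52 - -16\right) = 9 - \left(-52 + 16\right) = 9 - -36 = 9 + 36 = 45$)
$l t{\left(-2 \right)} + b = 45 \cdot 2 \left(-2\right)^{2} - 112 = 45 \cdot 2 \cdot 4 - 112 = 45 \cdot 8 - 112 = 360 - 112 = 248$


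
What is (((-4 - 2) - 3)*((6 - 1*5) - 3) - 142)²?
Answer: 15376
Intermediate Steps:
(((-4 - 2) - 3)*((6 - 1*5) - 3) - 142)² = ((-6 - 3)*((6 - 5) - 3) - 142)² = (-9*(1 - 3) - 142)² = (-9*(-2) - 142)² = (18 - 142)² = (-124)² = 15376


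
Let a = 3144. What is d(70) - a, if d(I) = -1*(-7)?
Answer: -3137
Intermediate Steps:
d(I) = 7
d(70) - a = 7 - 1*3144 = 7 - 3144 = -3137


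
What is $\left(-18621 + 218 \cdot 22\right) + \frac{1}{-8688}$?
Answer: $- \frac{120111601}{8688} \approx -13825.0$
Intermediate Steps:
$\left(-18621 + 218 \cdot 22\right) + \frac{1}{-8688} = \left(-18621 + 4796\right) - \frac{1}{8688} = -13825 - \frac{1}{8688} = - \frac{120111601}{8688}$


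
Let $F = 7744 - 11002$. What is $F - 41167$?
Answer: $-44425$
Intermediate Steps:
$F = -3258$
$F - 41167 = -3258 - 41167 = -44425$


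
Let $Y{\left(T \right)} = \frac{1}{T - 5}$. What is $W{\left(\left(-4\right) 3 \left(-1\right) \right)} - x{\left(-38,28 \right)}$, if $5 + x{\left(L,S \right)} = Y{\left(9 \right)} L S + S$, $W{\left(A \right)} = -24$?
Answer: $219$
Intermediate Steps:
$Y{\left(T \right)} = \frac{1}{-5 + T}$
$x{\left(L,S \right)} = -5 + S + \frac{L S}{4}$ ($x{\left(L,S \right)} = -5 + \left(\frac{L}{-5 + 9} S + S\right) = -5 + \left(\frac{L}{4} S + S\right) = -5 + \left(\frac{L S}{4} + S\right) = -5 + \left(S + \frac{L S}{4}\right) = -5 + S + \frac{L S}{4}$)
$W{\left(\left(-4\right) 3 \left(-1\right) \right)} - x{\left(-38,28 \right)} = -24 - \left(-5 + 28 + \frac{1}{4} \left(-38\right) 28\right) = -24 - \left(-5 + 28 - 266\right) = -24 - -243 = -24 + 243 = 219$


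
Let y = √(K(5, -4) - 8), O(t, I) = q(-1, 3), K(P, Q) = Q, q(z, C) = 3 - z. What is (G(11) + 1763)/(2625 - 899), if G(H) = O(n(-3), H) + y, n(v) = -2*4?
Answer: 1767/1726 + I*√3/863 ≈ 1.0238 + 0.002007*I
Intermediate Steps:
n(v) = -8
O(t, I) = 4 (O(t, I) = 3 - 1*(-1) = 3 + 1 = 4)
y = 2*I*√3 (y = √(-4 - 8) = √(-12) = 2*I*√3 ≈ 3.4641*I)
G(H) = 4 + 2*I*√3
(G(11) + 1763)/(2625 - 899) = ((4 + 2*I*√3) + 1763)/(2625 - 899) = (1767 + 2*I*√3)/1726 = (1767 + 2*I*√3)*(1/1726) = 1767/1726 + I*√3/863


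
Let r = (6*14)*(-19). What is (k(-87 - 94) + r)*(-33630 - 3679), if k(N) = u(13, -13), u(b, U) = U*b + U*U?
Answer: 59545164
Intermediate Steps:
u(b, U) = U² + U*b (u(b, U) = U*b + U² = U² + U*b)
r = -1596 (r = 84*(-19) = -1596)
k(N) = 0 (k(N) = -13*(-13 + 13) = -13*0 = 0)
(k(-87 - 94) + r)*(-33630 - 3679) = (0 - 1596)*(-33630 - 3679) = -1596*(-37309) = 59545164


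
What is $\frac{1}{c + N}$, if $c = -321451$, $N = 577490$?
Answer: $\frac{1}{256039} \approx 3.9057 \cdot 10^{-6}$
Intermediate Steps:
$\frac{1}{c + N} = \frac{1}{-321451 + 577490} = \frac{1}{256039}$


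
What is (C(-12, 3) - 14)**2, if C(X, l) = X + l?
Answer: 529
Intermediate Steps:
(C(-12, 3) - 14)**2 = ((-12 + 3) - 14)**2 = (-9 - 14)**2 = (-23)**2 = 529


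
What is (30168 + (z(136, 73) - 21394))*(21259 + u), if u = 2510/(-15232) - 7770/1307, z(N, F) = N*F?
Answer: 1978238184918453/4977056 ≈ 3.9747e+8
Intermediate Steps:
z(N, F) = F*N
u = -60816605/9954112 (u = 2510*(-1/15232) - 7770*1/1307 = -1255/7616 - 7770/1307 = -60816605/9954112 ≈ -6.1097)
(30168 + (z(136, 73) - 21394))*(21259 + u) = (30168 + (73*136 - 21394))*(21259 - 60816605/9954112) = (30168 + (9928 - 21394))*(211553650403/9954112) = (30168 - 11466)*(211553650403/9954112) = 18702*(211553650403/9954112) = 1978238184918453/4977056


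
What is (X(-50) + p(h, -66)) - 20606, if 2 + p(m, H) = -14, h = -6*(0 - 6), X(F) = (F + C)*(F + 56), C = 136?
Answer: -20106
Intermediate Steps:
X(F) = (56 + F)*(136 + F) (X(F) = (F + 136)*(F + 56) = (136 + F)*(56 + F) = (56 + F)*(136 + F))
h = 36 (h = -6*(-6) = 36)
p(m, H) = -16 (p(m, H) = -2 - 14 = -16)
(X(-50) + p(h, -66)) - 20606 = ((7616 + (-50)² + 192*(-50)) - 16) - 20606 = ((7616 + 2500 - 9600) - 16) - 20606 = (516 - 16) - 20606 = 500 - 20606 = -20106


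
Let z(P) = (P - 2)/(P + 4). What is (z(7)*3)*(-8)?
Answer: -120/11 ≈ -10.909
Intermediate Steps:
z(P) = (-2 + P)/(4 + P)
(z(7)*3)*(-8) = (((-2 + 7)/(4 + 7))*3)*(-8) = ((5/11)*3)*(-8) = (15/11)*(-8) = -120/11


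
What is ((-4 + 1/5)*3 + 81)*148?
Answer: 51504/5 ≈ 10301.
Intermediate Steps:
((-4 + 1/5)*3 + 81)*148 = ((-4 + ⅕)*3 + 81)*148 = (-19/5*3 + 81)*148 = (-57/5 + 81)*148 = (348/5)*148 = 51504/5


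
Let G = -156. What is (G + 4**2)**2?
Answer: 19600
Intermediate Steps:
(G + 4**2)**2 = (-156 + 4**2)**2 = (-156 + 16)**2 = (-140)**2 = 19600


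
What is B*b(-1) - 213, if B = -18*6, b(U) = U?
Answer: -105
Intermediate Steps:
B = -108
B*b(-1) - 213 = -108*(-1) - 213 = 108 - 213 = -105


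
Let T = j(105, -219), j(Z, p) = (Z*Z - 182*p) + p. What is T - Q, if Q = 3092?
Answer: 47572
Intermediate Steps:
j(Z, p) = Z² - 181*p (j(Z, p) = (Z² - 182*p) + p = Z² - 181*p)
T = 50664 (T = 105² - 181*(-219) = 11025 + 39639 = 50664)
T - Q = 50664 - 1*3092 = 50664 - 3092 = 47572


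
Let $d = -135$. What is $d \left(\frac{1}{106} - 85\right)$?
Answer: $\frac{1216215}{106} \approx 11474.0$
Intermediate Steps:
$d \left(\frac{1}{106} - 85\right) = - 135 \left(\frac{1}{106} - 85\right) = \left(-135\right) \left(- \frac{9009}{106}\right) = \frac{1216215}{106}$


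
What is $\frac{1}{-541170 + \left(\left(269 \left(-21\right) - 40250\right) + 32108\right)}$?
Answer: $- \frac{1}{554961} \approx -1.8019 \cdot 10^{-6}$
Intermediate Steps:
$\frac{1}{-541170 + \left(\left(269 \left(-21\right) - 40250\right) + 32108\right)} = \frac{1}{-541170 + \left(\left(-5649 - 40250\right) + 32108\right)} = \frac{1}{-541170 + \left(-45899 + 32108\right)} = \frac{1}{-541170 - 13791} = \frac{1}{-554961} = - \frac{1}{554961}$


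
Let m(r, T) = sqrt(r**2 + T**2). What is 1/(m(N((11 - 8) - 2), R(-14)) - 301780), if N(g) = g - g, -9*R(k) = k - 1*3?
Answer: -9/2716003 ≈ -3.3137e-6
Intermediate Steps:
R(k) = 1/3 - k/9 (R(k) = -(k - 1*3)/9 = -(k - 3)/9 = -(-3 + k)/9 = 1/3 - k/9)
N(g) = 0
m(r, T) = sqrt(T**2 + r**2)
1/(m(N((11 - 8) - 2), R(-14)) - 301780) = 1/(sqrt((1/3 - 1/9*(-14))**2 + 0**2) - 301780) = 1/(sqrt((1/3 + 14/9)**2 + 0) - 301780) = 1/(sqrt((17/9)**2 + 0) - 301780) = 1/(sqrt(289/81 + 0) - 301780) = 1/(sqrt(289/81) - 301780) = 1/(17/9 - 301780) = 1/(-2716003/9) = -9/2716003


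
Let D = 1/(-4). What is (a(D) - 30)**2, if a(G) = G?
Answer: 14641/16 ≈ 915.06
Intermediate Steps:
D = -1/4 ≈ -0.25000
(a(D) - 30)**2 = (-1/4 - 30)**2 = (-121/4)**2 = 14641/16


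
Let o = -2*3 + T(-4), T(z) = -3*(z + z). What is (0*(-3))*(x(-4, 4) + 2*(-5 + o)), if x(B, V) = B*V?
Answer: 0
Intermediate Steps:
T(z) = -6*z
o = 18 (o = -2*3 - 6*(-4) = -6 + 24 = 18)
(0*(-3))*(x(-4, 4) + 2*(-5 + o)) = (0*(-3))*(-4*4 + 2*(-5 + 18)) = 0*(-16 + 2*13) = 0*(-16 + 26) = 0*10 = 0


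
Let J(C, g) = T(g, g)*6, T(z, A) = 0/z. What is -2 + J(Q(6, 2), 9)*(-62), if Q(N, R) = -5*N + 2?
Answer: -2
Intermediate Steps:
T(z, A) = 0
Q(N, R) = 2 - 5*N
J(C, g) = 0 (J(C, g) = 0*6 = 0)
-2 + J(Q(6, 2), 9)*(-62) = -2 + 0*(-62) = -2 + 0 = -2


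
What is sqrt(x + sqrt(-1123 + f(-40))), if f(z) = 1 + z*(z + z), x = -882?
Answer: sqrt(-882 + sqrt(2078)) ≈ 28.921*I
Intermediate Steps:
f(z) = 1 + 2*z**2 (f(z) = 1 + z*(2*z) = 1 + 2*z**2)
sqrt(x + sqrt(-1123 + f(-40))) = sqrt(-882 + sqrt(-1123 + (1 + 2*(-40)**2))) = sqrt(-882 + sqrt(-1123 + (1 + 2*1600))) = sqrt(-882 + sqrt(-1123 + (1 + 3200))) = sqrt(-882 + sqrt(-1123 + 3201)) = sqrt(-882 + sqrt(2078))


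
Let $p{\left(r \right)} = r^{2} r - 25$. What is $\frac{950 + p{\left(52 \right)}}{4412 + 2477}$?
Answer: $\frac{141533}{6889} \approx 20.545$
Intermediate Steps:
$p{\left(r \right)} = -25 + r^{3}$ ($p{\left(r \right)} = r^{3} - 25 = -25 + r^{3}$)
$\frac{950 + p{\left(52 \right)}}{4412 + 2477} = \frac{950 - \left(25 - 52^{3}\right)}{4412 + 2477} = \frac{950 + \left(-25 + 140608\right)}{6889} = \left(950 + 140583\right) \frac{1}{6889} = 141533 \cdot \frac{1}{6889} = \frac{141533}{6889}$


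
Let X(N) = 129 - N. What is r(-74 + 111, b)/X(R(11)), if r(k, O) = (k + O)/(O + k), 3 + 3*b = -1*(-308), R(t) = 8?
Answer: 1/121 ≈ 0.0082645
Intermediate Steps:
b = 305/3 (b = -1 + (-1*(-308))/3 = -1 + (1/3)*308 = -1 + 308/3 = 305/3 ≈ 101.67)
r(k, O) = 1 (r(k, O) = (O + k)/(O + k) = 1)
r(-74 + 111, b)/X(R(11)) = 1/(129 - 1*8) = 1/(129 - 8) = 1/121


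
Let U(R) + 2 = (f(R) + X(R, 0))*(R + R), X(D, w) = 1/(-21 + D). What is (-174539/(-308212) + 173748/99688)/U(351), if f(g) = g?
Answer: 487785804055/52048663481742644 ≈ 9.3717e-6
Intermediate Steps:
U(R) = -2 + 2*R*(R + 1/(-21 + R)) (U(R) = -2 + (R + 1/(-21 + R))*(R + R) = -2 + (R + 1/(-21 + R))*(2*R) = -2 + 2*R*(R + 1/(-21 + R)))
(-174539/(-308212) + 173748/99688)/U(351) = (-174539/(-308212) + 173748/99688)/((2*(21 + 351³ - 21*351²)/(-21 + 351))) = (-174539*(-1/308212) + 173748*(1/99688))/((2*(21 + 43243551 - 21*123201)/330)) = (174539/308212 + 43437/24922)/((2*(1/330)*(21 + 43243551 - 2587221))) = 8868832801/(3840629732*((2*(1/330)*40656351))) = 8868832801/(3840629732*(13552117/55)) = (8868832801/3840629732)*(55/13552117) = 487785804055/52048663481742644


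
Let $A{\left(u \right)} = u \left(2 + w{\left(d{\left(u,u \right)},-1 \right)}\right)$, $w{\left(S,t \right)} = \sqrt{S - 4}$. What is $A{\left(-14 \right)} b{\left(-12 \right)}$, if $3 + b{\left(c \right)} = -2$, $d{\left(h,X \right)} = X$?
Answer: $140 + 210 i \sqrt{2} \approx 140.0 + 296.98 i$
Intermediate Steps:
$w{\left(S,t \right)} = \sqrt{-4 + S}$
$b{\left(c \right)} = -5$ ($b{\left(c \right)} = -3 - 2 = -5$)
$A{\left(u \right)} = u \left(2 + \sqrt{-4 + u}\right)$
$A{\left(-14 \right)} b{\left(-12 \right)} = - 14 \left(2 + \sqrt{-4 - 14}\right) \left(-5\right) = - 14 \left(2 + \sqrt{-18}\right) \left(-5\right) = - 14 \left(2 + 3 i \sqrt{2}\right) \left(-5\right) = \left(-28 - 42 i \sqrt{2}\right) \left(-5\right) = 140 + 210 i \sqrt{2}$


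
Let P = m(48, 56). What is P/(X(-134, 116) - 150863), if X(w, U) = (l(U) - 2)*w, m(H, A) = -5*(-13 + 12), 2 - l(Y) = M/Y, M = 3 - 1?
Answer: -29/874992 ≈ -3.3143e-5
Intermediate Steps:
M = 2
l(Y) = 2 - 2/Y
m(H, A) = 5 (m(H, A) = -5*(-1) = 5)
X(w, U) = -2*w/U (X(w, U) = ((2 - 2/U) - 2)*w = (-2/U)*w = -2*w/U)
P = 5
P/(X(-134, 116) - 150863) = 5/(-2*(-134)/116 - 150863) = 5/(-2*(-134)*1/116 - 150863) = 5/(67/29 - 150863) = 5/(-4374960/29) = 5*(-29/4374960) = -29/874992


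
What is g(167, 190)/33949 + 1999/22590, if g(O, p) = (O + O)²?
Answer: 2587914091/766907910 ≈ 3.3745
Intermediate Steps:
g(O, p) = 4*O² (g(O, p) = (2*O)² = 4*O²)
g(167, 190)/33949 + 1999/22590 = (4*167²)/33949 + 1999/22590 = (4*27889)*(1/33949) + 1999*(1/22590) = 111556*(1/33949) + 1999/22590 = 111556/33949 + 1999/22590 = 2587914091/766907910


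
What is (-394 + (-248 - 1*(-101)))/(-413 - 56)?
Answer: 541/469 ≈ 1.1535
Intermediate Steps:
(-394 + (-248 - 1*(-101)))/(-413 - 56) = (-394 + (-248 + 101))/(-469) = (-394 - 147)*(-1/469) = -541*(-1/469) = 541/469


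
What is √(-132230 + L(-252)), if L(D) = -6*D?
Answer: I*√130718 ≈ 361.55*I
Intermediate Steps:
√(-132230 + L(-252)) = √(-132230 - 6*(-252)) = √(-132230 + 1512) = √(-130718) = I*√130718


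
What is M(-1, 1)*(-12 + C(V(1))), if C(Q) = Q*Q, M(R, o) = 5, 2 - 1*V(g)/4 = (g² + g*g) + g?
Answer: 20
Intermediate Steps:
V(g) = 8 - 8*g² - 4*g (V(g) = 8 - 4*((g² + g*g) + g) = 8 - 4*((g² + g²) + g) = 8 - 4*(2*g² + g) = 8 - 4*(g + 2*g²) = 8 + (-8*g² - 4*g) = 8 - 8*g² - 4*g)
C(Q) = Q²
M(-1, 1)*(-12 + C(V(1))) = 5*(-12 + (8 - 8*1² - 4*1)²) = 5*(-12 + (8 - 8*1 - 4)²) = 5*(-12 + (8 - 8 - 4)²) = 5*(-12 + (-4)²) = 5*(-12 + 16) = 5*4 = 20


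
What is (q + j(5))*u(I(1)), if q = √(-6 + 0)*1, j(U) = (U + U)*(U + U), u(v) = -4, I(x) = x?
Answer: -400 - 4*I*√6 ≈ -400.0 - 9.798*I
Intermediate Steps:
j(U) = 4*U² (j(U) = (2*U)*(2*U) = 4*U²)
q = I*√6 (q = √(-6)*1 = (I*√6)*1 = I*√6 ≈ 2.4495*I)
(q + j(5))*u(I(1)) = (I*√6 + 4*5²)*(-4) = (I*√6 + 4*25)*(-4) = (I*√6 + 100)*(-4) = (100 + I*√6)*(-4) = -400 - 4*I*√6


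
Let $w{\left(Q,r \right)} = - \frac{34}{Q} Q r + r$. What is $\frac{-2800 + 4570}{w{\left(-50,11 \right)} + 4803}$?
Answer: $\frac{59}{148} \approx 0.39865$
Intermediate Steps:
$w{\left(Q,r \right)} = - 33 r$ ($w{\left(Q,r \right)} = - 34 r + r = - 33 r$)
$\frac{-2800 + 4570}{w{\left(-50,11 \right)} + 4803} = \frac{-2800 + 4570}{\left(-33\right) 11 + 4803} = \frac{1770}{-363 + 4803} = \frac{1770}{4440} = 1770 \cdot \frac{1}{4440} = \frac{59}{148}$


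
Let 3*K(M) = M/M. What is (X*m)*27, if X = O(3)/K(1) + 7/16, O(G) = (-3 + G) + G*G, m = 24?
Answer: 35559/2 ≈ 17780.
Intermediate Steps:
K(M) = ⅓ (K(M) = (M/M)/3 = (⅓)*1 = ⅓)
O(G) = -3 + G + G² (O(G) = (-3 + G) + G² = -3 + G + G²)
X = 439/16 (X = (-3 + 3 + 3²)/(⅓) + 7/16 = (-3 + 3 + 9)*3 + 7*(1/16) = 9*3 + 7/16 = 27 + 7/16 = 439/16 ≈ 27.438)
(X*m)*27 = ((439/16)*24)*27 = (1317/2)*27 = 35559/2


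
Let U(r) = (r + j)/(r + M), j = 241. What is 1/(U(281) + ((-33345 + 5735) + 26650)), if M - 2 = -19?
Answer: -44/42153 ≈ -0.0010438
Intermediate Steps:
M = -17 (M = 2 - 19 = -17)
U(r) = (241 + r)/(-17 + r) (U(r) = (r + 241)/(r - 17) = (241 + r)/(-17 + r))
1/(U(281) + ((-33345 + 5735) + 26650)) = 1/((241 + 281)/(-17 + 281) + ((-33345 + 5735) + 26650)) = 1/(522/264 + (-27610 + 26650)) = 1/((1/264)*522 - 960) = 1/(87/44 - 960) = 1/(-42153/44) = -44/42153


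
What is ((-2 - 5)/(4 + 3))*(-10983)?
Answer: 10983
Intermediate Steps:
((-2 - 5)/(4 + 3))*(-10983) = -7/7*(-10983) = -7*⅐*(-10983) = -1*(-10983) = 10983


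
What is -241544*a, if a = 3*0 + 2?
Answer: -483088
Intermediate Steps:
a = 2 (a = 0 + 2 = 2)
-241544*a = -241544*2 = -483088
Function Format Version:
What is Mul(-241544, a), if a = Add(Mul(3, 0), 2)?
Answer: -483088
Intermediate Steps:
a = 2 (a = Add(0, 2) = 2)
Mul(-241544, a) = Mul(-241544, 2) = -483088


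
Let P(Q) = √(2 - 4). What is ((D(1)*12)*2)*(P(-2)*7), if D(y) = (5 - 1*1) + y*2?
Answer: 1008*I*√2 ≈ 1425.5*I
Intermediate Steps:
D(y) = 4 + 2*y (D(y) = (5 - 1) + 2*y = 4 + 2*y)
P(Q) = I*√2 (P(Q) = √(-2) = I*√2)
((D(1)*12)*2)*(P(-2)*7) = (((4 + 2*1)*12)*2)*((I*√2)*7) = (((4 + 2)*12)*2)*(7*I*√2) = ((6*12)*2)*(7*I*√2) = (72*2)*(7*I*√2) = 144*(7*I*√2) = 1008*I*√2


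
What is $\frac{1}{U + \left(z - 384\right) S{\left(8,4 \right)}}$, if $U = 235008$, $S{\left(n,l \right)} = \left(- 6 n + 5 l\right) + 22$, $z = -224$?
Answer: $\frac{1}{238656} \approx 4.1901 \cdot 10^{-6}$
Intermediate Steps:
$S{\left(n,l \right)} = 22 - 6 n + 5 l$
$\frac{1}{U + \left(z - 384\right) S{\left(8,4 \right)}} = \frac{1}{235008 + \left(-224 - 384\right) \left(22 - 48 + 5 \cdot 4\right)} = \frac{1}{235008 - 608 \left(22 - 48 + 20\right)} = \frac{1}{235008 - -3648} = \frac{1}{235008 + 3648} = \frac{1}{238656}$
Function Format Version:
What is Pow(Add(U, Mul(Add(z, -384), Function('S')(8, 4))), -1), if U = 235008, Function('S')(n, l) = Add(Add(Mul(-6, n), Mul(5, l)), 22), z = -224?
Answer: Rational(1, 238656) ≈ 4.1901e-6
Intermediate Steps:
Function('S')(n, l) = Add(22, Mul(-6, n), Mul(5, l))
Pow(Add(U, Mul(Add(z, -384), Function('S')(8, 4))), -1) = Pow(Add(235008, Mul(Add(-224, -384), Add(22, Mul(-6, 8), Mul(5, 4)))), -1) = Pow(Add(235008, Mul(-608, Add(22, -48, 20))), -1) = Pow(Add(235008, Mul(-608, -6)), -1) = Pow(Add(235008, 3648), -1) = Pow(238656, -1) = Rational(1, 238656)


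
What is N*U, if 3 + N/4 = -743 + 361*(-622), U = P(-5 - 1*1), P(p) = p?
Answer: 5406912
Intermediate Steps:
U = -6 (U = -5 - 1*1 = -5 - 1 = -6)
N = -901152 (N = -12 + 4*(-743 + 361*(-622)) = -12 + 4*(-743 - 224542) = -12 + 4*(-225285) = -12 - 901140 = -901152)
N*U = -901152*(-6) = 5406912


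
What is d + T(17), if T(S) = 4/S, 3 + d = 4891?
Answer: 83100/17 ≈ 4888.2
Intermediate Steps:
d = 4888 (d = -3 + 4891 = 4888)
d + T(17) = 4888 + 4/17 = 83100/17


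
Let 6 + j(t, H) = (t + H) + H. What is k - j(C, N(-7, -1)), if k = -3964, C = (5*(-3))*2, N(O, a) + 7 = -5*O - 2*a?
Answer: -3988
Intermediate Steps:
N(O, a) = -7 - 5*O - 2*a (N(O, a) = -7 + (-5*O - 2*a) = -7 - 5*O - 2*a)
C = -30 (C = -15*2 = -30)
j(t, H) = -6 + t + 2*H (j(t, H) = -6 + ((t + H) + H) = -6 + ((H + t) + H) = -6 + (t + 2*H) = -6 + t + 2*H)
k - j(C, N(-7, -1)) = -3964 - (-6 - 30 + 2*(-7 - 5*(-7) - 2*(-1))) = -3964 - (-6 - 30 + 2*(-7 + 35 + 2)) = -3964 - (-6 - 30 + 2*30) = -3964 - (-6 - 30 + 60) = -3964 - 1*24 = -3964 - 24 = -3988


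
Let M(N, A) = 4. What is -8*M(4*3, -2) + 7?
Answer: -25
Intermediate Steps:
-8*M(4*3, -2) + 7 = -8*4 + 7 = -32 + 7 = -25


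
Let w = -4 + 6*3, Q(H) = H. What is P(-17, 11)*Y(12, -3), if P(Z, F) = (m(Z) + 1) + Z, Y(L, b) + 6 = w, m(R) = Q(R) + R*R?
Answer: 2048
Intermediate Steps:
m(R) = R + R² (m(R) = R + R*R = R + R²)
w = 14 (w = -4 + 18 = 14)
Y(L, b) = 8 (Y(L, b) = -6 + 14 = 8)
P(Z, F) = 1 + Z + Z*(1 + Z) (P(Z, F) = (Z*(1 + Z) + 1) + Z = (1 + Z*(1 + Z)) + Z = 1 + Z + Z*(1 + Z))
P(-17, 11)*Y(12, -3) = (1 + (-17)² + 2*(-17))*8 = (1 + 289 - 34)*8 = 256*8 = 2048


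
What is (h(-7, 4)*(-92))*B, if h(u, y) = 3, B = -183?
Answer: 50508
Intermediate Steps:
(h(-7, 4)*(-92))*B = (3*(-92))*(-183) = -276*(-183) = 50508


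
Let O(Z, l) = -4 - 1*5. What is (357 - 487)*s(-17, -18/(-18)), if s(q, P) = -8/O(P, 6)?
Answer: -1040/9 ≈ -115.56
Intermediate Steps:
O(Z, l) = -9 (O(Z, l) = -4 - 5 = -9)
s(q, P) = 8/9 (s(q, P) = -8/(-9) = -8*(-1/9) = 8/9)
(357 - 487)*s(-17, -18/(-18)) = (357 - 487)*(8/9) = -130*8/9 = -1040/9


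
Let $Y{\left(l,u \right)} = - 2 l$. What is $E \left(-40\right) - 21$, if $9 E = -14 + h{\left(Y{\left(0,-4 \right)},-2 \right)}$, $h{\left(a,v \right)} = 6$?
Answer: $\frac{131}{9} \approx 14.556$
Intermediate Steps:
$E = - \frac{8}{9}$ ($E = \frac{-14 + 6}{9} = \frac{1}{9} \left(-8\right) = - \frac{8}{9} \approx -0.88889$)
$E \left(-40\right) - 21 = \left(- \frac{8}{9}\right) \left(-40\right) - 21 = \frac{320}{9} - 21 = \frac{131}{9}$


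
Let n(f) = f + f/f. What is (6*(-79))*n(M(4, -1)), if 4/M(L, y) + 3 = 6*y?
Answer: -790/3 ≈ -263.33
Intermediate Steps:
M(L, y) = 4/(-3 + 6*y)
n(f) = 1 + f (n(f) = f + 1 = 1 + f)
(6*(-79))*n(M(4, -1)) = (6*(-79))*(1 + 4/(3*(-1 + 2*(-1)))) = -474*(1 + 4/(3*(-1 - 2))) = -474*(1 + (4/3)/(-3)) = -474*(1 + (4/3)*(-⅓)) = -474*(1 - 4/9) = -474*5/9 = -790/3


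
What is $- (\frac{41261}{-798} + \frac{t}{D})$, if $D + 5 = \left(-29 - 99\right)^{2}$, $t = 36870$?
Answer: $\frac{646391659}{13070442} \approx 49.454$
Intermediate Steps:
$D = 16379$ ($D = -5 + \left(-29 - 99\right)^{2} = -5 + \left(-128\right)^{2} = -5 + 16384 = 16379$)
$- (\frac{41261}{-798} + \frac{t}{D}) = - (\frac{41261}{-798} + \frac{36870}{16379}) = - (41261 \left(- \frac{1}{798}\right) + 36870 \cdot \frac{1}{16379}) = - (- \frac{41261}{798} + \frac{36870}{16379}) = \left(-1\right) \left(- \frac{646391659}{13070442}\right) = \frac{646391659}{13070442}$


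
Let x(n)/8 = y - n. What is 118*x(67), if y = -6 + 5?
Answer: -64192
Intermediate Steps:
y = -1
x(n) = -8 - 8*n (x(n) = 8*(-1 - n) = -8 - 8*n)
118*x(67) = 118*(-8 - 8*67) = 118*(-8 - 536) = 118*(-544) = -64192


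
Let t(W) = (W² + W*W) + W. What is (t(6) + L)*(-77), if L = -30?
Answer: -3696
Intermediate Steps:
t(W) = W + 2*W² (t(W) = (W² + W²) + W = 2*W² + W = W + 2*W²)
(t(6) + L)*(-77) = (6*(1 + 2*6) - 30)*(-77) = (6*(1 + 12) - 30)*(-77) = (6*13 - 30)*(-77) = (78 - 30)*(-77) = 48*(-77) = -3696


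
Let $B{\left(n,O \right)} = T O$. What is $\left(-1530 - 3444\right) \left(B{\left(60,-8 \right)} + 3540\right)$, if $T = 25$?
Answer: $-16613160$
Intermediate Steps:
$B{\left(n,O \right)} = 25 O$
$\left(-1530 - 3444\right) \left(B{\left(60,-8 \right)} + 3540\right) = \left(-1530 - 3444\right) \left(25 \left(-8\right) + 3540\right) = - 4974 \left(-200 + 3540\right) = \left(-4974\right) 3340 = -16613160$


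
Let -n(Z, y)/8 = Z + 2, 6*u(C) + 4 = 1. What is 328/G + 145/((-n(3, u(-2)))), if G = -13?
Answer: -2247/104 ≈ -21.606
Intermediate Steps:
u(C) = -½ (u(C) = -⅔ + (⅙)*1 = -⅔ + ⅙ = -½)
n(Z, y) = -16 - 8*Z (n(Z, y) = -8*(Z + 2) = -8*(2 + Z) = -16 - 8*Z)
328/G + 145/((-n(3, u(-2)))) = 328/(-13) + 145/((-(-16 - 8*3))) = 328*(-1/13) + 145/((-(-16 - 24))) = -328/13 + 145/((-1*(-40))) = -328/13 + 145/40 = -328/13 + 145*(1/40) = -328/13 + 29/8 = -2247/104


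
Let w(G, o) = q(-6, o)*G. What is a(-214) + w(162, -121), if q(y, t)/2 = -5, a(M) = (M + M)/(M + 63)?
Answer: -244192/151 ≈ -1617.2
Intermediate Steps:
a(M) = 2*M/(63 + M) (a(M) = (2*M)/(63 + M) = 2*M/(63 + M))
q(y, t) = -10 (q(y, t) = 2*(-5) = -10)
w(G, o) = -10*G
a(-214) + w(162, -121) = 2*(-214)/(63 - 214) - 10*162 = 2*(-214)/(-151) - 1620 = 2*(-214)*(-1/151) - 1620 = 428/151 - 1620 = -244192/151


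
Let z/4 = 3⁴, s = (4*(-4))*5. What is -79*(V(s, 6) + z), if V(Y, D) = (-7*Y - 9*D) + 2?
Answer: -65728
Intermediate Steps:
s = -80 (s = -16*5 = -80)
V(Y, D) = 2 - 9*D - 7*Y (V(Y, D) = (-9*D - 7*Y) + 2 = 2 - 9*D - 7*Y)
z = 324 (z = 4*3⁴ = 4*81 = 324)
-79*(V(s, 6) + z) = -79*((2 - 9*6 - 7*(-80)) + 324) = -79*((2 - 54 + 560) + 324) = -79*(508 + 324) = -79*832 = -65728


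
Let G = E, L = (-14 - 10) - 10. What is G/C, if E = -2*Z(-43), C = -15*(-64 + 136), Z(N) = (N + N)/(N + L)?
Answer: 43/20790 ≈ 0.0020683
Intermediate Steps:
L = -34 (L = -24 - 10 = -34)
Z(N) = 2*N/(-34 + N) (Z(N) = (N + N)/(N - 34) = (2*N)/(-34 + N) = 2*N/(-34 + N))
C = -1080 (C = -15*72 = -1080)
E = -172/77 (E = -4*(-43)/(-34 - 43) = -4*(-43)/(-77) = -4*(-43)*(-1)/77 = -2*86/77 = -172/77 ≈ -2.2338)
G = -172/77 ≈ -2.2338
G/C = -172/77/(-1080) = -172/77*(-1/1080) = 43/20790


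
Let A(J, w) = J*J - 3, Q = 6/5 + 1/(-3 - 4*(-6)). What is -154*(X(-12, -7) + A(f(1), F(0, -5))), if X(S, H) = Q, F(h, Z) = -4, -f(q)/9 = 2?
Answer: -744337/15 ≈ -49622.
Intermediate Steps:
f(q) = -18 (f(q) = -9*2 = -18)
Q = 257/210 (Q = 6*(⅕) - ⅙/(-7) = 6/5 - ⅐*(-⅙) = 6/5 + 1/42 = 257/210 ≈ 1.2238)
X(S, H) = 257/210
A(J, w) = -3 + J² (A(J, w) = J² - 3 = -3 + J²)
-154*(X(-12, -7) + A(f(1), F(0, -5))) = -154*(257/210 + (-3 + (-18)²)) = -154*(257/210 + (-3 + 324)) = -154*(257/210 + 321) = -154*67667/210 = -744337/15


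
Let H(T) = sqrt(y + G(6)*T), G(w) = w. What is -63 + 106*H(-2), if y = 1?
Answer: -63 + 106*I*sqrt(11) ≈ -63.0 + 351.56*I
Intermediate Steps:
H(T) = sqrt(1 + 6*T)
-63 + 106*H(-2) = -63 + 106*sqrt(1 + 6*(-2)) = -63 + 106*sqrt(1 - 12) = -63 + 106*sqrt(-11) = -63 + 106*(I*sqrt(11)) = -63 + 106*I*sqrt(11)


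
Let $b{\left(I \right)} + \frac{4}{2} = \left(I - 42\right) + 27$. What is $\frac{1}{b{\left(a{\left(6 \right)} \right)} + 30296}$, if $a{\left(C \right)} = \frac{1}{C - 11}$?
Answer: $\frac{5}{151394} \approx 3.3026 \cdot 10^{-5}$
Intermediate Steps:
$a{\left(C \right)} = \frac{1}{-11 + C}$
$b{\left(I \right)} = -17 + I$ ($b{\left(I \right)} = -2 + \left(\left(I - 42\right) + 27\right) = -2 + \left(\left(-42 + I\right) + 27\right) = -2 + \left(-15 + I\right) = -17 + I$)
$\frac{1}{b{\left(a{\left(6 \right)} \right)} + 30296} = \frac{1}{\left(-17 + \frac{1}{-11 + 6}\right) + 30296} = \frac{1}{\left(-17 + \frac{1}{-5}\right) + 30296} = \frac{1}{\left(-17 - \frac{1}{5}\right) + 30296} = \frac{1}{- \frac{86}{5} + 30296} = \frac{1}{\frac{151394}{5}} = \frac{5}{151394}$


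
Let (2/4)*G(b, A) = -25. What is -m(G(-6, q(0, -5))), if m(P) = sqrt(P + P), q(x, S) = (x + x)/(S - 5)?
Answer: -10*I ≈ -10.0*I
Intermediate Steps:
q(x, S) = 2*x/(-5 + S) (q(x, S) = (2*x)/(-5 + S) = 2*x/(-5 + S))
G(b, A) = -50 (G(b, A) = 2*(-25) = -50)
m(P) = sqrt(2)*sqrt(P) (m(P) = sqrt(2*P) = sqrt(2)*sqrt(P))
-m(G(-6, q(0, -5))) = -sqrt(2)*sqrt(-50) = -sqrt(2)*5*I*sqrt(2) = -10*I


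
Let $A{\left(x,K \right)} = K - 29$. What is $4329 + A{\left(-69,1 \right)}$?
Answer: $4301$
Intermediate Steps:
$A{\left(x,K \right)} = -29 + K$
$4329 + A{\left(-69,1 \right)} = 4329 + \left(-29 + 1\right) = 4329 - 28 = 4301$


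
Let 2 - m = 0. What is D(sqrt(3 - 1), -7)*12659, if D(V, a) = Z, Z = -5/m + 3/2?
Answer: -12659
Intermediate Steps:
m = 2 (m = 2 - 1*0 = 2 + 0 = 2)
Z = -1 (Z = -5/2 + 3/2 = -1)
D(V, a) = -1
D(sqrt(3 - 1), -7)*12659 = -1*12659 = -12659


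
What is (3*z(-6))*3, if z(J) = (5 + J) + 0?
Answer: -9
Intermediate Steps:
z(J) = 5 + J
(3*z(-6))*3 = (3*(5 - 6))*3 = (3*(-1))*3 = -3*3 = -9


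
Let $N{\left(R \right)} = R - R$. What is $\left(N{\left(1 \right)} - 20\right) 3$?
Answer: $-60$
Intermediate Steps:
$N{\left(R \right)} = 0$
$\left(N{\left(1 \right)} - 20\right) 3 = \left(0 - 20\right) 3 = \left(-20\right) 3 = -60$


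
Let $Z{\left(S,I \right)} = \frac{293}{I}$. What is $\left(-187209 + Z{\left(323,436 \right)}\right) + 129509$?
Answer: $- \frac{25156907}{436} \approx -57699.0$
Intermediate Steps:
$\left(-187209 + Z{\left(323,436 \right)}\right) + 129509 = \left(-187209 + \frac{293}{436}\right) + 129509 = - \frac{81622831}{436} + 129509 = - \frac{25156907}{436}$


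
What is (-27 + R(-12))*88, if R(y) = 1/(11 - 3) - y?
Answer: -1309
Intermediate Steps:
R(y) = 1/8 - y
(-27 + R(-12))*88 = (-27 + (1/8 - 1*(-12)))*88 = (-27 + (1/8 + 12))*88 = (-27 + 97/8)*88 = -119/8*88 = -1309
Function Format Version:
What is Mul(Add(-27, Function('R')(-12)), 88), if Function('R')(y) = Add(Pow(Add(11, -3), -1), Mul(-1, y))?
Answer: -1309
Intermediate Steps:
Function('R')(y) = Add(Rational(1, 8), Mul(-1, y)) (Function('R')(y) = Add(Pow(8, -1), Mul(-1, y)) = Add(Rational(1, 8), Mul(-1, y)))
Mul(Add(-27, Function('R')(-12)), 88) = Mul(Add(-27, Add(Rational(1, 8), Mul(-1, -12))), 88) = Mul(Add(-27, Add(Rational(1, 8), 12)), 88) = Mul(Add(-27, Rational(97, 8)), 88) = Mul(Rational(-119, 8), 88) = -1309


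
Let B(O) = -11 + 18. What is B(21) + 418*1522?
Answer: 636203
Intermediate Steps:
B(O) = 7
B(21) + 418*1522 = 7 + 418*1522 = 7 + 636196 = 636203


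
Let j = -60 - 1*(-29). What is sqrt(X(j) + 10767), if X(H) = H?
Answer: 4*sqrt(671) ≈ 103.61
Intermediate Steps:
j = -31 (j = -60 + 29 = -31)
sqrt(X(j) + 10767) = sqrt(-31 + 10767) = sqrt(10736) = 4*sqrt(671)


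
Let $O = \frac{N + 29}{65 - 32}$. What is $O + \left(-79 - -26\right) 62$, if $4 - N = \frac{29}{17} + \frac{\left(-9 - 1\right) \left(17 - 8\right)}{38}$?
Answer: $- \frac{35014601}{10659} \approx -3285.0$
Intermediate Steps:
$N = \frac{1506}{323}$ ($N = 4 - \left(\frac{29}{17} + \frac{\left(-9 - 1\right) \left(17 - 8\right)}{38}\right) = 4 - \left(29 \cdot \frac{1}{17} + \left(-10\right) 9 \cdot \frac{1}{38}\right) = 4 - \left(\frac{29}{17} - \frac{45}{19}\right) = 4 - - \frac{214}{323} = 4 + \frac{214}{323} = \frac{1506}{323} \approx 4.6625$)
$O = \frac{10873}{10659}$ ($O = \frac{\frac{1506}{323} + 29}{65 - 32} = \frac{10873}{323 \cdot 33} = \frac{10873}{323} \cdot \frac{1}{33} = \frac{10873}{10659} \approx 1.0201$)
$O + \left(-79 - -26\right) 62 = \frac{10873}{10659} + \left(-79 - -26\right) 62 = \frac{10873}{10659} + \left(-79 + 26\right) 62 = \frac{10873}{10659} - 3286 = - \frac{35014601}{10659}$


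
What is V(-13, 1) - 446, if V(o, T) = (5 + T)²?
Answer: -410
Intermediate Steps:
V(-13, 1) - 446 = (5 + 1)² - 446 = 6² - 446 = 36 - 446 = -410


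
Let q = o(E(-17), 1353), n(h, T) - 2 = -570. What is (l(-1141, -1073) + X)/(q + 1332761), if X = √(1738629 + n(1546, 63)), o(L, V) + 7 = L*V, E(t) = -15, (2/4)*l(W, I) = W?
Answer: -2282/1312459 + √1738061/1312459 ≈ -0.00073423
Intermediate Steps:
l(W, I) = 2*W
n(h, T) = -568 (n(h, T) = 2 - 570 = -568)
o(L, V) = -7 + L*V
q = -20302 (q = -7 - 15*1353 = -7 - 20295 = -20302)
X = √1738061 (X = √(1738629 - 568) = √1738061 ≈ 1318.4)
(l(-1141, -1073) + X)/(q + 1332761) = (2*(-1141) + √1738061)/(-20302 + 1332761) = (-2282 + √1738061)/1312459 = (-2282 + √1738061)*(1/1312459) = -2282/1312459 + √1738061/1312459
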